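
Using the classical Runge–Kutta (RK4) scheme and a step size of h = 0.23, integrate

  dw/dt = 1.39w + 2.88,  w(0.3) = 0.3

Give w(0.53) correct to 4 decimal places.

1.1935

RK4: k1 = f(t_n, w_n); k2 = f(t_n + h/2, w_n + (h/2)·k1); k3 = f(t_n + h/2, w_n + (h/2)·k2); k4 = f(t_n + h, w_n + h·k3); w_{n+1} = w_n + (h/6)·(k1 + 2k2 + 2k3 + k4).
t=0.300000, w=0.300000:
  k1 = f(0.300000, 0.300000) = 3.297000
  k2 = f(0.415000, 0.679155) = 3.824025
  k3 = f(0.415000, 0.739763) = 3.908270
  k4 = f(0.530000, 1.198902) = 4.546474
  w ← 0.300000 + (0.23/6)·(k1 + 2k2 + 2k3 + k4) = 1.193476
w(0.53) ≈ 1.1935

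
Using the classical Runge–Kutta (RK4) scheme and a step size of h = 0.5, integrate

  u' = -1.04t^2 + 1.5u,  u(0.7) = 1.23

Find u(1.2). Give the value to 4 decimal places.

RK4: k1 = f(t_n, u_n); k2 = f(t_n + h/2, u_n + (h/2)·k1); k3 = f(t_n + h/2, u_n + (h/2)·k2); k4 = f(t_n + h, u_n + h·k3); u_{n+1} = u_n + (h/6)·(k1 + 2k2 + 2k3 + k4).
t=0.700000, u=1.230000:
  k1 = f(0.700000, 1.230000) = 1.335400
  k2 = f(0.950000, 1.563850) = 1.407175
  k3 = f(0.950000, 1.581794) = 1.434091
  k4 = f(1.200000, 1.947045) = 1.422968
  u ← 1.230000 + (0.5/6)·(k1 + 2k2 + 2k3 + k4) = 1.933408
u(1.2) ≈ 1.9334

1.9334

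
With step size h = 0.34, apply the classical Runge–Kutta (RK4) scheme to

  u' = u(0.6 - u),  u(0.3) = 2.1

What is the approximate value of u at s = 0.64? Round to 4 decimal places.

RK4: k1 = f(s_n, u_n); k2 = f(s_n + h/2, u_n + (h/2)·k1); k3 = f(s_n + h/2, u_n + (h/2)·k2); k4 = f(s_n + h, u_n + h·k3); u_{n+1} = u_n + (h/6)·(k1 + 2k2 + 2k3 + k4).
s=0.300000, u=2.100000:
  k1 = f(0.300000, 2.100000) = -3.150000
  k2 = f(0.470000, 1.564500) = -1.508960
  k3 = f(0.470000, 1.843477) = -2.292321
  k4 = f(0.640000, 1.320611) = -0.951647
  u ← 2.100000 + (0.34/6)·(k1 + 2k2 + 2k3 + k4) = 1.436762
u(0.64) ≈ 1.4368

1.4368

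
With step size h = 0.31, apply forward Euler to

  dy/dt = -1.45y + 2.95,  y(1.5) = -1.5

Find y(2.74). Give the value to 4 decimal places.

1.7099

Euler: y_{n+1} = y_n + h·f(t_n, y_n).
t=1.500000, y=-1.500000: f=5.125000 → y ← -1.500000 + 0.31·5.125000 = 0.088750
t=1.810000, y=0.088750: f=2.821313 → y ← 0.088750 + 0.31·2.821313 = 0.963357
t=2.120000, y=0.963357: f=1.553133 → y ← 0.963357 + 0.31·1.553133 = 1.444828
t=2.430000, y=1.444828: f=0.854999 → y ← 1.444828 + 0.31·0.854999 = 1.709878
y(2.74) ≈ 1.7099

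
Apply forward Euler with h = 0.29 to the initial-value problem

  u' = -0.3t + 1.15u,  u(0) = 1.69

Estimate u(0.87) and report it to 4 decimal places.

Euler: u_{n+1} = u_n + h·f(t_n, u_n).
t=0.000000, u=1.690000: f=1.943500 → u ← 1.690000 + 0.29·1.943500 = 2.253615
t=0.290000, u=2.253615: f=2.504657 → u ← 2.253615 + 0.29·2.504657 = 2.979966
t=0.580000, u=2.979966: f=3.252960 → u ← 2.979966 + 0.29·3.252960 = 3.923324
u(0.87) ≈ 3.9233

3.9233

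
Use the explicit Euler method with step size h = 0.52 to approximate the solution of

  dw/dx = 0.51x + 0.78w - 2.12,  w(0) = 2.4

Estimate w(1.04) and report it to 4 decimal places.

Euler: w_{n+1} = w_n + h·f(x_n, w_n).
x=0.000000, w=2.400000: f=-0.248000 → w ← 2.400000 + 0.52·(-0.248000) = 2.271040
x=0.520000, w=2.271040: f=-0.083389 → w ← 2.271040 + 0.52·(-0.083389) = 2.227678
w(1.04) ≈ 2.2277

2.2277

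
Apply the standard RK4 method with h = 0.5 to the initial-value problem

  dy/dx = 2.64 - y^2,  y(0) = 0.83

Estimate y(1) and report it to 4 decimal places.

1.5655

RK4: k1 = f(x_n, y_n); k2 = f(x_n + h/2, y_n + (h/2)·k1); k3 = f(x_n + h/2, y_n + (h/2)·k2); k4 = f(x_n + h, y_n + h·k3); y_{n+1} = y_n + (h/6)·(k1 + 2k2 + 2k3 + k4).
x=0.000000, y=0.830000:
  k1 = f(0.000000, 0.830000) = 1.951100
  k2 = f(0.250000, 1.317775) = 0.903469
  k3 = f(0.250000, 1.055867) = 1.525144
  k4 = f(0.500000, 1.592572) = 0.103714
  y ← 0.830000 + (0.5/6)·(k1 + 2k2 + 2k3 + k4) = 1.406003
x=0.500000, y=1.406003:
  k1 = f(0.500000, 1.406003) = 0.663154
  k2 = f(0.750000, 1.571792) = 0.169470
  k3 = f(0.750000, 1.448371) = 0.542222
  k4 = f(1.000000, 1.677114) = -0.172712
  y ← 1.406003 + (0.5/6)·(k1 + 2k2 + 2k3 + k4) = 1.565489
y(1) ≈ 1.5655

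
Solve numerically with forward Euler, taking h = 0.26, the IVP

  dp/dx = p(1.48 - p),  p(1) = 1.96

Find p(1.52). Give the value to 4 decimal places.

1.6104

Euler: p_{n+1} = p_n + h·f(x_n, p_n).
x=1.000000, p=1.960000: f=-0.940800 → p ← 1.960000 + 0.26·(-0.940800) = 1.715392
x=1.260000, p=1.715392: f=-0.403790 → p ← 1.715392 + 0.26·(-0.403790) = 1.610407
p(1.52) ≈ 1.6104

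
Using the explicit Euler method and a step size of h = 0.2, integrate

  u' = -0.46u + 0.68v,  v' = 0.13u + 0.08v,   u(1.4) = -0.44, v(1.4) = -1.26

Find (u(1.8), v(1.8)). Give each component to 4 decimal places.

Euler on (u,v): u_{n+1} = u_n + h·u', v_{n+1} = v_n + h·v'.
1.400000: (-0.440000, -1.260000); f=(-0.654400, -0.158000) → (-0.570880, -1.291600)
1.600000: (-0.570880, -1.291600); f=(-0.615683, -0.177542) → (-0.694017, -1.327108)
(u(1.8), v(1.8)) ≈ (-0.6940, -1.3271)

-0.6940, -1.3271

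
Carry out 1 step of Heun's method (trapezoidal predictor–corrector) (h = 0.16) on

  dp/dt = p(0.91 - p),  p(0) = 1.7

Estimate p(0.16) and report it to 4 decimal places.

Heun: k1 = f(t_n, p_n); k2 = f(t_n + h, p_n + h·k1); p_{n+1} = p_n + (h/2)·(k1 + k2).
t=0.000000, p=1.700000:
  k1 = f(0.000000, 1.700000) = -1.343000
  k2 = f(0.160000, 1.485120) = -0.854122
  p ← 1.700000 + (0.16/2)·(-1.343000 + (-0.854122)) = 1.524230
p(0.16) ≈ 1.5242

1.5242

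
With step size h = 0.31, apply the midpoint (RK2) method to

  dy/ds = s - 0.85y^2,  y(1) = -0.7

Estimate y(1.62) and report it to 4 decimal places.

Midpoint: k1 = f(s_n, y_n); k2 = f(s_n + h/2, y_n + (h/2)·k1); y_{n+1} = y_n + h·k2.
s=1.000000, y=-0.700000:
  k1 = f(1.000000, -0.700000) = 0.583500
  k2 = f(1.155000, -0.609557) = 0.839174
  y ← -0.700000 + 0.31·0.839174 = -0.439856
s=1.310000, y=-0.439856:
  k1 = f(1.310000, -0.439856) = 1.145548
  k2 = f(1.465000, -0.262296) = 1.406521
  y ← -0.439856 + 0.31·1.406521 = -0.003835
y(1.62) ≈ -0.0038

-0.0038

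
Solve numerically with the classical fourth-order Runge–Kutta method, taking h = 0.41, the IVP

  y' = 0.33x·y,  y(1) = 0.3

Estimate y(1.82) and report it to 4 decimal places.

RK4: k1 = f(x_n, y_n); k2 = f(x_n + h/2, y_n + (h/2)·k1); k3 = f(x_n + h/2, y_n + (h/2)·k2); k4 = f(x_n + h, y_n + h·k3); y_{n+1} = y_n + (h/6)·(k1 + 2k2 + 2k3 + k4).
x=1.000000, y=0.300000:
  k1 = f(1.000000, 0.300000) = 0.099000
  k2 = f(1.205000, 0.320295) = 0.127365
  k3 = f(1.205000, 0.326110) = 0.129678
  k4 = f(1.410000, 0.353168) = 0.164329
  y ← 0.300000 + (0.41/6)·(k1 + 2k2 + 2k3 + k4) = 0.353123
x=1.410000, y=0.353123:
  k1 = f(1.410000, 0.353123) = 0.164308
  k2 = f(1.615000, 0.386807) = 0.206149
  k3 = f(1.615000, 0.395384) = 0.210720
  k4 = f(1.820000, 0.439518) = 0.263975
  y ← 0.353123 + (0.41/6)·(k1 + 2k2 + 2k3 + k4) = 0.439361
y(1.82) ≈ 0.4394

0.4394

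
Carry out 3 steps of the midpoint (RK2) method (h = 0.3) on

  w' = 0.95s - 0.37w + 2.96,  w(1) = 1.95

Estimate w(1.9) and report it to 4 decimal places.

Midpoint: k1 = f(s_n, w_n); k2 = f(s_n + h/2, w_n + (h/2)·k1); w_{n+1} = w_n + h·k2.
s=1.000000, w=1.950000:
  k1 = f(1.000000, 1.950000) = 3.188500
  k2 = f(1.150000, 2.428275) = 3.154038
  w ← 1.950000 + 0.3·3.154038 = 2.896211
s=1.300000, w=2.896211:
  k1 = f(1.300000, 2.896211) = 3.123402
  k2 = f(1.450000, 3.364722) = 3.092553
  w ← 2.896211 + 0.3·3.092553 = 3.823977
s=1.600000, w=3.823977:
  k1 = f(1.600000, 3.823977) = 3.065128
  k2 = f(1.750000, 4.283747) = 3.037514
  w ← 3.823977 + 0.3·3.037514 = 4.735231
w(1.9) ≈ 4.7352

4.7352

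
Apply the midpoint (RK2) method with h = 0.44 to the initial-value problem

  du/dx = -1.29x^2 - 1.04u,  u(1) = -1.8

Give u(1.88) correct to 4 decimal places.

Midpoint: k1 = f(x_n, u_n); k2 = f(x_n + h/2, u_n + (h/2)·k1); u_{n+1} = u_n + h·k2.
x=1.000000, u=-1.800000:
  k1 = f(1.000000, -1.800000) = 0.582000
  k2 = f(1.220000, -1.671960) = -0.181198
  u ← -1.800000 + 0.44·(-0.181198) = -1.879727
x=1.440000, u=-1.879727:
  k1 = f(1.440000, -1.879727) = -0.720028
  k2 = f(1.660000, -2.038133) = -1.435066
  u ← -1.879727 + 0.44·(-1.435066) = -2.511156
u(1.88) ≈ -2.5112

-2.5112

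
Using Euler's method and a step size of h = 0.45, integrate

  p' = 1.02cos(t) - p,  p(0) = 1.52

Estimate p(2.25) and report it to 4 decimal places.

0.2246

Euler: p_{n+1} = p_n + h·f(t_n, p_n).
t=0.000000, p=1.520000: f=-0.500000 → p ← 1.520000 + 0.45·(-0.500000) = 1.295000
t=0.450000, p=1.295000: f=-0.376544 → p ← 1.295000 + 0.45·(-0.376544) = 1.125555
t=0.900000, p=1.125555: f=-0.491513 → p ← 1.125555 + 0.45·(-0.491513) = 0.904374
t=1.350000, p=0.904374: f=-0.680988 → p ← 0.904374 + 0.45·(-0.680988) = 0.597930
t=1.800000, p=0.597930: f=-0.829676 → p ← 0.597930 + 0.45·(-0.829676) = 0.224576
p(2.25) ≈ 0.2246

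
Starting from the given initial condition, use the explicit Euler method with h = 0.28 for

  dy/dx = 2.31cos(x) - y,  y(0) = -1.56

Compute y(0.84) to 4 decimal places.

Euler: y_{n+1} = y_n + h·f(x_n, y_n).
x=0.000000, y=-1.560000: f=3.870000 → y ← -1.560000 + 0.28·3.870000 = -0.476400
x=0.280000, y=-0.476400: f=2.696438 → y ← -0.476400 + 0.28·2.696438 = 0.278603
x=0.560000, y=0.278603: f=1.678557 → y ← 0.278603 + 0.28·1.678557 = 0.748599
y(0.84) ≈ 0.7486

0.7486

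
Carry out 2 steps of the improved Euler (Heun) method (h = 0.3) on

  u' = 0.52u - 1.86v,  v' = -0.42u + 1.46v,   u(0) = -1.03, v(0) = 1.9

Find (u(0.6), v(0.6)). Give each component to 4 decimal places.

Heun on (u,v): k1 = f(x_n, state_n); k2 = f(x_n + h, state_n + h·k1); state_{n+1} = state_n + (h/2)·(k1 + k2).
0.000000: (-1.030000, 1.900000)
  k1 = (-4.069600, 3.206600)
  predictor → (-2.250880, 2.861980)
  k2 = (-6.493740, 5.123860)
  → (-2.614501, 3.149569)
0.300000: (-2.614501, 3.149569)
  k1 = (-7.217739, 5.696461)
  predictor → (-4.779823, 4.858507)
  k2 = (-11.522332, 9.100946)
  → (-5.425512, 5.369180)
(u(0.6), v(0.6)) ≈ (-5.4255, 5.3692)

-5.4255, 5.3692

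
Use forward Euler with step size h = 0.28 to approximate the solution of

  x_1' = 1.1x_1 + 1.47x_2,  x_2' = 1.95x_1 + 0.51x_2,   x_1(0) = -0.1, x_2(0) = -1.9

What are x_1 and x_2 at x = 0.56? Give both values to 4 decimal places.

Euler on (x_1,x_2): x_1_{n+1} = x_1_n + h·x_1', x_2_{n+1} = x_2_n + h·x_2'.
0.000000: (-0.100000, -1.900000); f=(-2.903000, -1.164000) → (-0.912840, -2.225920)
0.280000: (-0.912840, -2.225920); f=(-4.276226, -2.915257) → (-2.110183, -3.042192)
(x_1(0.56), x_2(0.56)) ≈ (-2.1102, -3.0422)

-2.1102, -3.0422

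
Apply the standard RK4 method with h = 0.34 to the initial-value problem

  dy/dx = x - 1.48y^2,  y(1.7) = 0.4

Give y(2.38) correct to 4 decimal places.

1.0960

RK4: k1 = f(x_n, y_n); k2 = f(x_n + h/2, y_n + (h/2)·k1); k3 = f(x_n + h/2, y_n + (h/2)·k2); k4 = f(x_n + h, y_n + h·k3); y_{n+1} = y_n + (h/6)·(k1 + 2k2 + 2k3 + k4).
x=1.700000, y=0.400000:
  k1 = f(1.700000, 0.400000) = 1.463200
  k2 = f(1.870000, 0.648744) = 1.247114
  k3 = f(1.870000, 0.612009) = 1.315658
  k4 = f(2.040000, 0.847324) = 0.977423
  y ← 0.400000 + (0.34/6)·(k1 + 2k2 + 2k3 + k4) = 0.828749
x=2.040000, y=0.828749:
  k1 = f(2.040000, 0.828749) = 1.023498
  k2 = f(2.210000, 1.002744) = 0.721866
  k3 = f(2.210000, 0.951467) = 0.870172
  k4 = f(2.380000, 1.124608) = 0.508180
  y ← 0.828749 + (0.34/6)·(k1 + 2k2 + 2k3 + k4) = 1.095976
y(2.38) ≈ 1.0960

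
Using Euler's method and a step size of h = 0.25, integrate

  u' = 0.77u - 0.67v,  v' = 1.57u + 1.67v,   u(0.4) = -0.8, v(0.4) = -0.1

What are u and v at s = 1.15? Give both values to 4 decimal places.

-1.0720, -1.8459

Euler on (u,v): u_{n+1} = u_n + h·u', v_{n+1} = v_n + h·v'.
0.400000: (-0.800000, -0.100000); f=(-0.549000, -1.423000) → (-0.937250, -0.455750)
0.650000: (-0.937250, -0.455750); f=(-0.416330, -2.232585) → (-1.041333, -1.013896)
0.900000: (-1.041333, -1.013896); f=(-0.122516, -3.328099) → (-1.071961, -1.845921)
(u(1.15), v(1.15)) ≈ (-1.0720, -1.8459)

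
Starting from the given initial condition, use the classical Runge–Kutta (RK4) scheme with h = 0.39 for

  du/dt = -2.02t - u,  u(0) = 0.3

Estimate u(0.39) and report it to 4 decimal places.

RK4: k1 = f(t_n, u_n); k2 = f(t_n + h/2, u_n + (h/2)·k1); k3 = f(t_n + h/2, u_n + (h/2)·k2); k4 = f(t_n + h, u_n + h·k3); u_{n+1} = u_n + (h/6)·(k1 + 2k2 + 2k3 + k4).
t=0.000000, u=0.300000:
  k1 = f(0.000000, 0.300000) = -0.300000
  k2 = f(0.195000, 0.241500) = -0.635400
  k3 = f(0.195000, 0.176097) = -0.569997
  k4 = f(0.390000, 0.077701) = -0.865501
  u ← 0.300000 + (0.39/6)·(k1 + 2k2 + 2k3 + k4) = 0.067541
u(0.39) ≈ 0.0675

0.0675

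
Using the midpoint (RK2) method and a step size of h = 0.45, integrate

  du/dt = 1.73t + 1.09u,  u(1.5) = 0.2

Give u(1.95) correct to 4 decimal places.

Midpoint: k1 = f(t_n, u_n); k2 = f(t_n + h/2, u_n + (h/2)·k1); u_{n+1} = u_n + h·k2.
t=1.500000, u=0.200000:
  k1 = f(1.500000, 0.200000) = 2.813000
  k2 = f(1.725000, 0.832925) = 3.892138
  u ← 0.200000 + 0.45·3.892138 = 1.951462
u(1.95) ≈ 1.9515

1.9515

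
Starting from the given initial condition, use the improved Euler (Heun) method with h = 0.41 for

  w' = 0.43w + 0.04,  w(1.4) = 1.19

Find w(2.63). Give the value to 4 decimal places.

Heun: k1 = f(x_n, w_n); k2 = f(x_n + h, w_n + h·k1); w_{n+1} = w_n + (h/2)·(k1 + k2).
x=1.400000, w=1.190000:
  k1 = f(1.400000, 1.190000) = 0.551700
  k2 = f(1.810000, 1.416197) = 0.648965
  w ← 1.190000 + (0.41/2)·(0.551700 + 0.648965) = 1.436136
x=1.810000, w=1.436136:
  k1 = f(1.810000, 1.436136) = 0.657539
  k2 = f(2.220000, 1.705727) = 0.773463
  w ← 1.436136 + (0.41/2)·(0.657539 + 0.773463) = 1.729492
x=2.220000, w=1.729492:
  k1 = f(2.220000, 1.729492) = 0.783681
  k2 = f(2.630000, 2.050801) = 0.921844
  w ← 1.729492 + (0.41/2)·(0.783681 + 0.921844) = 2.079124
w(2.63) ≈ 2.0791

2.0791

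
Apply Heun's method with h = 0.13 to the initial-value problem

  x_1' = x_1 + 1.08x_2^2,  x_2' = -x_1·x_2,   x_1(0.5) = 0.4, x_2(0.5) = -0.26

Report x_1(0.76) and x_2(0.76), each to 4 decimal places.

0.5379, -0.2304

Heun on (x_1,x_2): k1 = f(x_n, state_n); k2 = f(x_n + h, state_n + h·k1); state_{n+1} = state_n + (h/2)·(k1 + k2).
0.500000: (0.400000, -0.260000)
  k1 = (0.473008, 0.104000)
  predictor → (0.461491, -0.246480)
  k2 = (0.527104, 0.113748)
  → (0.465007, -0.245846)
0.630000: (0.465007, -0.245846)
  k1 = (0.530283, 0.114320)
  predictor → (0.533944, -0.230985)
  k2 = (0.591566, 0.123333)
  → (0.537927, -0.230399)
(x_1(0.76), x_2(0.76)) ≈ (0.5379, -0.2304)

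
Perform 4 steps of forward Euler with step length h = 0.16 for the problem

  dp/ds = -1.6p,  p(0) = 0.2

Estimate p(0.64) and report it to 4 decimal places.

0.0613

Euler: p_{n+1} = p_n + h·f(s_n, p_n).
s=0.000000, p=0.200000: f=-0.320000 → p ← 0.200000 + 0.16·(-0.320000) = 0.148800
s=0.160000, p=0.148800: f=-0.238080 → p ← 0.148800 + 0.16·(-0.238080) = 0.110707
s=0.320000, p=0.110707: f=-0.177132 → p ← 0.110707 + 0.16·(-0.177132) = 0.082366
s=0.480000, p=0.082366: f=-0.131786 → p ← 0.082366 + 0.16·(-0.131786) = 0.061280
p(0.64) ≈ 0.0613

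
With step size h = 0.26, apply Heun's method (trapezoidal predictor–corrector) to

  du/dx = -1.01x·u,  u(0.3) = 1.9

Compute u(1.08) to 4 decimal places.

Heun: k1 = f(x_n, u_n); k2 = f(x_n + h, u_n + h·k1); u_{n+1} = u_n + (h/2)·(k1 + k2).
x=0.300000, u=1.900000:
  k1 = f(0.300000, 1.900000) = -0.575700
  k2 = f(0.560000, 1.750318) = -0.989980
  u ← 1.900000 + (0.26/2)·(-0.575700 + (-0.989980)) = 1.696462
x=0.560000, u=1.696462:
  k1 = f(0.560000, 1.696462) = -0.959519
  k2 = f(0.820000, 1.446987) = -1.198394
  u ← 1.696462 + (0.26/2)·(-0.959519 + (-1.198394)) = 1.415933
x=0.820000, u=1.415933:
  k1 = f(0.820000, 1.415933) = -1.172676
  k2 = f(1.080000, 1.111037) = -1.211919
  u ← 1.415933 + (0.26/2)·(-1.172676 + (-1.211919)) = 1.105936
u(1.08) ≈ 1.1059

1.1059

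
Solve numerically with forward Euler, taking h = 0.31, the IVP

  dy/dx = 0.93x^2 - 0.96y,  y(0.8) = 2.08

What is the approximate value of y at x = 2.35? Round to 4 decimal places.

Euler: y_{n+1} = y_n + h·f(x_n, y_n).
x=0.800000, y=2.080000: f=-1.401600 → y ← 2.080000 + 0.31·(-1.401600) = 1.645504
x=1.110000, y=1.645504: f=-0.433831 → y ← 1.645504 + 0.31·(-0.433831) = 1.511016
x=1.420000, y=1.511016: f=0.424676 → y ← 1.511016 + 0.31·0.424676 = 1.642666
x=1.730000, y=1.642666: f=1.206438 → y ← 1.642666 + 0.31·1.206438 = 2.016662
x=2.040000, y=2.016662: f=1.934293 → y ← 2.016662 + 0.31·1.934293 = 2.616292
y(2.35) ≈ 2.6163

2.6163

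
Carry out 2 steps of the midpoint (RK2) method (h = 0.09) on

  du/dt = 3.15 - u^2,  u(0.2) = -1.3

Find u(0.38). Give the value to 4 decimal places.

Midpoint: k1 = f(t_n, u_n); k2 = f(t_n + h/2, u_n + (h/2)·k1); u_{n+1} = u_n + h·k2.
t=0.200000, u=-1.300000:
  k1 = f(0.200000, -1.300000) = 1.460000
  k2 = f(0.245000, -1.234300) = 1.626504
  u ← -1.300000 + 0.09·1.626504 = -1.153615
t=0.290000, u=-1.153615:
  k1 = f(0.290000, -1.153615) = 1.819173
  k2 = f(0.335000, -1.071752) = 2.001348
  u ← -1.153615 + 0.09·2.001348 = -0.973493
u(0.38) ≈ -0.9735

-0.9735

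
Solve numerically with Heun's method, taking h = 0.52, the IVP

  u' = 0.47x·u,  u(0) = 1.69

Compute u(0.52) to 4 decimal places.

Heun: k1 = f(x_n, u_n); k2 = f(x_n + h, u_n + h·k1); u_{n+1} = u_n + (h/2)·(k1 + k2).
x=0.000000, u=1.690000:
  k1 = f(0.000000, 1.690000) = 0.000000
  k2 = f(0.520000, 1.690000) = 0.413036
  u ← 1.690000 + (0.52/2)·(0.000000 + 0.413036) = 1.797389
u(0.52) ≈ 1.7974

1.7974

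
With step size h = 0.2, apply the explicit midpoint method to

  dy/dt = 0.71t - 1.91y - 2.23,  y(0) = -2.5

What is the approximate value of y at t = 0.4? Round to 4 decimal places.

-1.7567

Midpoint: k1 = f(t_n, y_n); k2 = f(t_n + h/2, y_n + (h/2)·k1); y_{n+1} = y_n + h·k2.
t=0.000000, y=-2.500000:
  k1 = f(0.000000, -2.500000) = 2.545000
  k2 = f(0.100000, -2.245500) = 2.129905
  y ← -2.500000 + 0.2·2.129905 = -2.074019
t=0.200000, y=-2.074019:
  k1 = f(0.200000, -2.074019) = 1.873376
  k2 = f(0.300000, -1.886681) = 1.586561
  y ← -2.074019 + 0.2·1.586561 = -1.756707
y(0.4) ≈ -1.7567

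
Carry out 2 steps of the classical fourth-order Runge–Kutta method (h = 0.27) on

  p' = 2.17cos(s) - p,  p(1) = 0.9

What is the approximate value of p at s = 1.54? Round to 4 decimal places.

0.7687

RK4: k1 = f(s_n, p_n); k2 = f(s_n + h/2, p_n + (h/2)·k1); k3 = f(s_n + h/2, p_n + (h/2)·k2); k4 = f(s_n + h, p_n + h·k3); p_{n+1} = p_n + (h/6)·(k1 + 2k2 + 2k3 + k4).
s=1.000000, p=0.900000:
  k1 = f(1.000000, 0.900000) = 0.272456
  k2 = f(1.135000, 0.936782) = -0.020754
  k3 = f(1.135000, 0.897198) = 0.018829
  k4 = f(1.270000, 0.905084) = -0.262154
  p ← 0.900000 + (0.27/6)·(k1 + 2k2 + 2k3 + k4) = 0.900290
s=1.270000, p=0.900290:
  k1 = f(1.270000, 0.900290) = -0.257361
  k2 = f(1.405000, 0.865547) = -0.507415
  k3 = f(1.405000, 0.831789) = -0.473657
  k4 = f(1.540000, 0.772403) = -0.705585
  p ← 0.900290 + (0.27/6)·(k1 + 2k2 + 2k3 + k4) = 0.768661
p(1.54) ≈ 0.7687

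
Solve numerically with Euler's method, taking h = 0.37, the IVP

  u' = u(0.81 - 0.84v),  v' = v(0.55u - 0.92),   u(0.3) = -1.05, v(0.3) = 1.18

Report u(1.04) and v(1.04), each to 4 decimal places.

Euler on (u,v): u_{n+1} = u_n + h·u', v_{n+1} = v_n + h·v'.
0.300000: (-1.050000, 1.180000); f=(0.190260, -1.767050) → (-0.979604, 0.526191)
0.670000: (-0.979604, 0.526191); f=(-0.360493, -0.767599) → (-1.112986, 0.242180)
(u(1.04), v(1.04)) ≈ (-1.1130, 0.2422)

-1.1130, 0.2422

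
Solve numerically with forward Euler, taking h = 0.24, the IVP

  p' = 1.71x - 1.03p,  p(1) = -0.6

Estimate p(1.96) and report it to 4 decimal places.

1.4339

Euler: p_{n+1} = p_n + h·f(x_n, p_n).
x=1.000000, p=-0.600000: f=2.328000 → p ← -0.600000 + 0.24·2.328000 = -0.041280
x=1.240000, p=-0.041280: f=2.162918 → p ← -0.041280 + 0.24·2.162918 = 0.477820
x=1.480000, p=0.477820: f=2.038645 → p ← 0.477820 + 0.24·2.038645 = 0.967095
x=1.720000, p=0.967095: f=1.945092 → p ← 0.967095 + 0.24·1.945092 = 1.433917
p(1.96) ≈ 1.4339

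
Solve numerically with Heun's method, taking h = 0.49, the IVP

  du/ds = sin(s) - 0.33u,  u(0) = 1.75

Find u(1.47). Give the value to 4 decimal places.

1.8334

Heun: k1 = f(s_n, u_n); k2 = f(s_n + h, u_n + h·k1); u_{n+1} = u_n + (h/2)·(k1 + k2).
s=0.000000, u=1.750000:
  k1 = f(0.000000, 1.750000) = -0.577500
  k2 = f(0.490000, 1.467025) = -0.013492
  u ← 1.750000 + (0.49/2)·(-0.577500 + (-0.013492)) = 1.605207
s=0.490000, u=1.605207:
  k1 = f(0.490000, 1.605207) = -0.059092
  k2 = f(0.980000, 1.576252) = 0.310334
  u ← 1.605207 + (0.49/2)·(-0.059092 + 0.310334) = 1.666761
s=0.980000, u=1.666761:
  k1 = f(0.980000, 1.666761) = 0.280466
  k2 = f(1.470000, 1.804190) = 0.399542
  u ← 1.666761 + (0.49/2)·(0.280466 + 0.399542) = 1.833363
u(1.47) ≈ 1.8334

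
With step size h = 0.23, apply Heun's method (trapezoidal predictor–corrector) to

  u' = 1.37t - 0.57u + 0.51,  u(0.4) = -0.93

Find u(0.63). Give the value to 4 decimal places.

-0.5524

Heun: k1 = f(t_n, u_n); k2 = f(t_n + h, u_n + h·k1); u_{n+1} = u_n + (h/2)·(k1 + k2).
t=0.400000, u=-0.930000:
  k1 = f(0.400000, -0.930000) = 1.588100
  k2 = f(0.630000, -0.564737) = 1.695000
  u ← -0.930000 + (0.23/2)·(1.588100 + 1.695000) = -0.552443
u(0.63) ≈ -0.5524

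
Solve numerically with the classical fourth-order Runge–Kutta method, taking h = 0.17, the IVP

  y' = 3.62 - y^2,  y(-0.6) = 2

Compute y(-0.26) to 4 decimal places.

1.9289

RK4: k1 = f(s_n, y_n); k2 = f(s_n + h/2, y_n + (h/2)·k1); k3 = f(s_n + h/2, y_n + (h/2)·k2); k4 = f(s_n + h, y_n + h·k3); y_{n+1} = y_n + (h/6)·(k1 + 2k2 + 2k3 + k4).
s=-0.600000, y=2.000000:
  k1 = f(-0.600000, 2.000000) = -0.380000
  k2 = f(-0.515000, 1.967700) = -0.251843
  k3 = f(-0.515000, 1.978593) = -0.294832
  k4 = f(-0.430000, 1.949879) = -0.182027
  y ← 2.000000 + (0.17/6)·(k1 + 2k2 + 2k3 + k4) = 1.953098
s=-0.430000, y=1.953098:
  k1 = f(-0.430000, 1.953098) = -0.194591
  k2 = f(-0.345000, 1.936557) = -0.130255
  k3 = f(-0.345000, 1.942026) = -0.151465
  k4 = f(-0.260000, 1.927349) = -0.094673
  y ← 1.953098 + (0.17/6)·(k1 + 2k2 + 2k3 + k4) = 1.928938
y(-0.26) ≈ 1.9289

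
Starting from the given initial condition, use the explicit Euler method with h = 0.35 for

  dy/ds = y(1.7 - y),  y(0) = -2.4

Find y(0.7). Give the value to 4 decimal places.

Euler: y_{n+1} = y_n + h·f(s_n, y_n).
s=0.000000, y=-2.400000: f=-9.840000 → y ← -2.400000 + 0.35·(-9.840000) = -5.844000
s=0.350000, y=-5.844000: f=-44.087136 → y ← -5.844000 + 0.35·(-44.087136) = -21.274498
y(0.7) ≈ -21.2745

-21.2745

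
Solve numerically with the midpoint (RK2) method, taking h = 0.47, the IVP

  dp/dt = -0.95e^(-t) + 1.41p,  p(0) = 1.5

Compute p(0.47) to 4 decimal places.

Midpoint: k1 = f(t_n, p_n); k2 = f(t_n + h/2, p_n + (h/2)·k1); p_{n+1} = p_n + h·k2.
t=0.000000, p=1.500000:
  k1 = f(0.000000, 1.500000) = 1.165000
  k2 = f(0.235000, 1.773775) = 1.749980
  p ← 1.500000 + 0.47·1.749980 = 2.322491
p(0.47) ≈ 2.3225

2.3225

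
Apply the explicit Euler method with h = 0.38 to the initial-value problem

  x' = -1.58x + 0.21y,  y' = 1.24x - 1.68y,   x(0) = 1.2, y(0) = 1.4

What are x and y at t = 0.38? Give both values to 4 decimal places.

0.5912, 1.0717

Euler on (x,y): x_{n+1} = x_n + h·x', y_{n+1} = y_n + h·y'.
0.000000: (1.200000, 1.400000); f=(-1.602000, -0.864000) → (0.591240, 1.071680)
(x(0.38), y(0.38)) ≈ (0.5912, 1.0717)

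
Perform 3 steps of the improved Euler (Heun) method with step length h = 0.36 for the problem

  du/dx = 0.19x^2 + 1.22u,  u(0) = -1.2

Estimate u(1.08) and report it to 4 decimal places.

-4.2328

Heun: k1 = f(x_n, u_n); k2 = f(x_n + h, u_n + h·k1); u_{n+1} = u_n + (h/2)·(k1 + k2).
x=0.000000, u=-1.200000:
  k1 = f(0.000000, -1.200000) = -1.464000
  k2 = f(0.360000, -1.727040) = -2.082365
  u ← -1.200000 + (0.36/2)·(-1.464000 + (-2.082365)) = -1.838346
x=0.360000, u=-1.838346:
  k1 = f(0.360000, -1.838346) = -2.218158
  k2 = f(0.720000, -2.636882) = -3.118501
  u ← -1.838346 + (0.36/2)·(-2.218158 + (-3.118501)) = -2.798944
x=0.720000, u=-2.798944:
  k1 = f(0.720000, -2.798944) = -3.316216
  k2 = f(1.080000, -3.992782) = -4.649578
  u ← -2.798944 + (0.36/2)·(-3.316216 + (-4.649578)) = -4.232787
u(1.08) ≈ -4.2328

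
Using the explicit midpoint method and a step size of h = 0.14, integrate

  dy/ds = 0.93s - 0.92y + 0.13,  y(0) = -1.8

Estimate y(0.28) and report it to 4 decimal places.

Midpoint: k1 = f(s_n, y_n); k2 = f(s_n + h/2, y_n + (h/2)·k1); y_{n+1} = y_n + h·k2.
s=0.000000, y=-1.800000:
  k1 = f(0.000000, -1.800000) = 1.786000
  k2 = f(0.070000, -1.674980) = 1.736082
  y ← -1.800000 + 0.14·1.736082 = -1.556949
s=0.140000, y=-1.556949:
  k1 = f(0.140000, -1.556949) = 1.692593
  k2 = f(0.210000, -1.438467) = 1.648690
  y ← -1.556949 + 0.14·1.648690 = -1.326132
y(0.28) ≈ -1.3261

-1.3261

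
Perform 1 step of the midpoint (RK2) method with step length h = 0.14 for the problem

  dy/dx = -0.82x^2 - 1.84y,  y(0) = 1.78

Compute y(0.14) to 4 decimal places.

1.3800

Midpoint: k1 = f(x_n, y_n); k2 = f(x_n + h/2, y_n + (h/2)·k1); y_{n+1} = y_n + h·k2.
x=0.000000, y=1.780000:
  k1 = f(0.000000, 1.780000) = -3.275200
  k2 = f(0.070000, 1.550736) = -2.857372
  y ← 1.780000 + 0.14·(-2.857372) = 1.379968
y(0.14) ≈ 1.3800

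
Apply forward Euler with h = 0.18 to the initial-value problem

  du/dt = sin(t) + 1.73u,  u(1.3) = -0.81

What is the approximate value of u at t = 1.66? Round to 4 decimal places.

Euler: u_{n+1} = u_n + h·f(t_n, u_n).
t=1.300000, u=-0.810000: f=-0.437742 → u ← -0.810000 + 0.18·(-0.437742) = -0.888794
t=1.480000, u=-0.888794: f=-0.541732 → u ← -0.888794 + 0.18·(-0.541732) = -0.986305
u(1.66) ≈ -0.9863

-0.9863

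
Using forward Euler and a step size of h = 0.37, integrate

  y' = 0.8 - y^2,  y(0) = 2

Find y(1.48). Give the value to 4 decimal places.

0.8910

Euler: y_{n+1} = y_n + h·f(x_n, y_n).
x=0.000000, y=2.000000: f=-3.200000 → y ← 2.000000 + 0.37·(-3.200000) = 0.816000
x=0.370000, y=0.816000: f=0.134144 → y ← 0.816000 + 0.37·0.134144 = 0.865633
x=0.740000, y=0.865633: f=0.050679 → y ← 0.865633 + 0.37·0.050679 = 0.884385
x=1.110000, y=0.884385: f=0.017864 → y ← 0.884385 + 0.37·0.017864 = 0.890994
y(1.48) ≈ 0.8910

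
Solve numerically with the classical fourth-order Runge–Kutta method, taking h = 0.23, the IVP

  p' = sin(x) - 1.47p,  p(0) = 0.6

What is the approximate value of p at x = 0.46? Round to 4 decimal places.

0.3890

RK4: k1 = f(x_n, p_n); k2 = f(x_n + h/2, p_n + (h/2)·k1); k3 = f(x_n + h/2, p_n + (h/2)·k2); k4 = f(x_n + h, p_n + h·k3); p_{n+1} = p_n + (h/6)·(k1 + 2k2 + 2k3 + k4).
x=0.000000, p=0.600000:
  k1 = f(0.000000, 0.600000) = -0.882000
  k2 = f(0.115000, 0.498570) = -0.618151
  k3 = f(0.115000, 0.528913) = -0.662755
  k4 = f(0.230000, 0.447566) = -0.429945
  p ← 0.600000 + (0.23/6)·(k1 + 2k2 + 2k3 + k4) = 0.451506
x=0.230000, p=0.451506:
  k1 = f(0.230000, 0.451506) = -0.435736
  k2 = f(0.345000, 0.401396) = -0.251856
  k3 = f(0.345000, 0.422543) = -0.282941
  k4 = f(0.460000, 0.386430) = -0.124103
  p ← 0.451506 + (0.23/6)·(k1 + 2k2 + 2k3 + k4) = 0.389044
p(0.46) ≈ 0.3890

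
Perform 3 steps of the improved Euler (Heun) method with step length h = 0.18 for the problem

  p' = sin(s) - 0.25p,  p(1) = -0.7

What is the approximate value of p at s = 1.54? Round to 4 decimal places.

-0.1354

Heun: k1 = f(s_n, p_n); k2 = f(s_n + h, p_n + h·k1); p_{n+1} = p_n + (h/2)·(k1 + k2).
s=1.000000, p=-0.700000:
  k1 = f(1.000000, -0.700000) = 1.016471
  k2 = f(1.180000, -0.517035) = 1.053865
  p ← -0.700000 + (0.18/2)·(1.016471 + 1.053865) = -0.513670
s=1.180000, p=-0.513670:
  k1 = f(1.180000, -0.513670) = 1.053023
  k2 = f(1.360000, -0.324126) = 1.058896
  p ← -0.513670 + (0.18/2)·(1.053023 + 1.058896) = -0.323597
s=1.360000, p=-0.323597:
  k1 = f(1.360000, -0.323597) = 1.058764
  k2 = f(1.540000, -0.133020) = 1.032781
  p ← -0.323597 + (0.18/2)·(1.058764 + 1.032781) = -0.135358
p(1.54) ≈ -0.1354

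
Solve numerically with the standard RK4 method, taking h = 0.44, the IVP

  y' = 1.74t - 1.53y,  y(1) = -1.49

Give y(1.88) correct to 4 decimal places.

RK4: k1 = f(t_n, y_n); k2 = f(t_n + h/2, y_n + (h/2)·k1); k3 = f(t_n + h/2, y_n + (h/2)·k2); k4 = f(t_n + h, y_n + h·k3); y_{n+1} = y_n + (h/6)·(k1 + 2k2 + 2k3 + k4).
t=1.000000, y=-1.490000:
  k1 = f(1.000000, -1.490000) = 4.019700
  k2 = f(1.220000, -0.605666) = 3.049469
  k3 = f(1.220000, -0.819117) = 3.376049
  k4 = f(1.440000, -0.004539) = 2.512544
  y ← -1.490000 + (0.44/6)·(k1 + 2k2 + 2k3 + k4) = -0.068560
t=1.440000, y=-0.068560:
  k1 = f(1.440000, -0.068560) = 2.610496
  k2 = f(1.660000, 0.505750) = 2.114603
  k3 = f(1.660000, 0.396653) = 2.281521
  k4 = f(1.880000, 0.935310) = 1.840176
  y ← -0.068560 + (0.44/6)·(k1 + 2k2 + 2k3 + k4) = 0.902588
y(1.88) ≈ 0.9026

0.9026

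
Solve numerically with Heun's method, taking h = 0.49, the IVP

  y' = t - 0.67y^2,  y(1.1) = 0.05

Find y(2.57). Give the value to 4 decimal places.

Heun: k1 = f(t_n, y_n); k2 = f(t_n + h, y_n + h·k1); y_{n+1} = y_n + (h/2)·(k1 + k2).
t=1.100000, y=0.050000:
  k1 = f(1.100000, 0.050000) = 1.098325
  k2 = f(1.590000, 0.588179) = 1.358210
  y ← 0.050000 + (0.49/2)·(1.098325 + 1.358210) = 0.651851
t=1.590000, y=0.651851:
  k1 = f(1.590000, 0.651851) = 1.305310
  k2 = f(2.080000, 1.291453) = 0.962540
  y ← 0.651851 + (0.49/2)·(1.305310 + 0.962540) = 1.207474
t=2.080000, y=1.207474:
  k1 = f(2.080000, 1.207474) = 1.103144
  k2 = f(2.570000, 1.748015) = 0.522778
  y ← 1.207474 + (0.49/2)·(1.103144 + 0.522778) = 1.605825
y(2.57) ≈ 1.6058

1.6058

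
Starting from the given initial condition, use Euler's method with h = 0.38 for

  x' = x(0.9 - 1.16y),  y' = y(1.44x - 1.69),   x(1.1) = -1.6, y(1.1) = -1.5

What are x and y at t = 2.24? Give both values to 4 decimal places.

-5.8311, 1.5129

Euler on (x,y): x_{n+1} = x_n + h·x', y_{n+1} = y_n + h·y'.
1.100000: (-1.600000, -1.500000); f=(-4.224000, 5.991000) → (-3.205120, 0.776580)
1.480000: (-3.205120, 0.776580); f=(0.002669, -4.896626) → (-3.204106, -1.084138)
1.860000: (-3.204106, -1.084138); f=(-6.913179, 6.834311) → (-5.831114, 1.512900)
(x(2.24), y(2.24)) ≈ (-5.8311, 1.5129)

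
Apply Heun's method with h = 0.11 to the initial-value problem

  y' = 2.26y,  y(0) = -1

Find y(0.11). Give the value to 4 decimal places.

Heun: k1 = f(s_n, y_n); k2 = f(s_n + h, y_n + h·k1); y_{n+1} = y_n + (h/2)·(k1 + k2).
s=0.000000, y=-1.000000:
  k1 = f(0.000000, -1.000000) = -2.260000
  k2 = f(0.110000, -1.248600) = -2.821836
  y ← -1.000000 + (0.11/2)·(-2.260000 + (-2.821836)) = -1.279501
y(0.11) ≈ -1.2795

-1.2795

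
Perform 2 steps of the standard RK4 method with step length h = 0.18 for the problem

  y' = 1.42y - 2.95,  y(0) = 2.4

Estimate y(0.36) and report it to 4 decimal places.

RK4: k1 = f(x_n, y_n); k2 = f(x_n + h/2, y_n + (h/2)·k1); k3 = f(x_n + h/2, y_n + (h/2)·k2); k4 = f(x_n + h, y_n + h·k3); y_{n+1} = y_n + (h/6)·(k1 + 2k2 + 2k3 + k4).
x=0.000000, y=2.400000:
  k1 = f(0.000000, 2.400000) = 0.458000
  k2 = f(0.090000, 2.441220) = 0.516532
  k3 = f(0.090000, 2.446488) = 0.524013
  k4 = f(0.180000, 2.494322) = 0.591938
  y ← 2.400000 + (0.18/6)·(k1 + 2k2 + 2k3 + k4) = 2.493931
x=0.180000, y=2.493931:
  k1 = f(0.180000, 2.493931) = 0.591382
  k2 = f(0.270000, 2.547155) = 0.666960
  k3 = f(0.270000, 2.553957) = 0.676619
  k4 = f(0.360000, 2.615722) = 0.764326
  y ← 2.493931 + (0.18/6)·(k1 + 2k2 + 2k3 + k4) = 2.615217
y(0.36) ≈ 2.6152

2.6152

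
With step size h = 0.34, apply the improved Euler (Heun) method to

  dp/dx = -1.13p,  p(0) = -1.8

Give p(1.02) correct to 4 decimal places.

Heun: k1 = f(x_n, p_n); k2 = f(x_n + h, p_n + h·k1); p_{n+1} = p_n + (h/2)·(k1 + k2).
x=0.000000, p=-1.800000:
  k1 = f(0.000000, -1.800000) = 2.034000
  k2 = f(0.340000, -1.108440) = 1.252537
  p ← -1.800000 + (0.34/2)·(2.034000 + 1.252537) = -1.241289
x=0.340000, p=-1.241289:
  k1 = f(0.340000, -1.241289) = 1.402656
  k2 = f(0.680000, -0.764386) = 0.863756
  p ← -1.241289 + (0.34/2)·(1.402656 + 0.863756) = -0.855999
x=0.680000, p=-0.855999:
  k1 = f(0.680000, -0.855999) = 0.967278
  k2 = f(1.020000, -0.527124) = 0.595650
  p ← -0.855999 + (0.34/2)·(0.967278 + 0.595650) = -0.590301
p(1.02) ≈ -0.5903

-0.5903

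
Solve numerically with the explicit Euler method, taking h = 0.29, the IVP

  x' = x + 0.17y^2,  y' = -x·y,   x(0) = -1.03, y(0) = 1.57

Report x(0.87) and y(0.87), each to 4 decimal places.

-1.3709, 3.8323

Euler on (x,y): x_{n+1} = x_n + h·x', y_{n+1} = y_n + h·y'.
0.000000: (-1.030000, 1.570000); f=(-0.610967, 1.617100) → (-1.207180, 2.038959)
0.290000: (-1.207180, 2.038959); f=(-0.500430, 2.461391) → (-1.352305, 2.752763)
0.580000: (-1.352305, 2.752763); f=(-0.064096, 3.722575) → (-1.370893, 3.832309)
(x(0.87), y(0.87)) ≈ (-1.3709, 3.8323)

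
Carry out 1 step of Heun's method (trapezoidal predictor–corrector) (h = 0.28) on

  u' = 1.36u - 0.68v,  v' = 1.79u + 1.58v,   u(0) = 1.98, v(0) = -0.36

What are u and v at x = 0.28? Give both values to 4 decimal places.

2.8798, 0.8635

Heun on (u,v): k1 = f(x_n, state_n); k2 = f(x_n + h, state_n + h·k1); state_{n+1} = state_n + (h/2)·(k1 + k2).
0.000000: (1.980000, -0.360000)
  k1 = (2.937600, 2.975400)
  predictor → (2.802528, 0.473112)
  k2 = (3.489722, 5.764042)
  → (2.879825, 0.863522)
(u(0.28), v(0.28)) ≈ (2.8798, 0.8635)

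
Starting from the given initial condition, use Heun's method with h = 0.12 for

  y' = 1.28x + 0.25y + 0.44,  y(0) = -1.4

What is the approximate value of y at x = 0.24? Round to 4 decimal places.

-1.3403

Heun: k1 = f(x_n, y_n); k2 = f(x_n + h, y_n + h·k1); y_{n+1} = y_n + (h/2)·(k1 + k2).
x=0.000000, y=-1.400000:
  k1 = f(0.000000, -1.400000) = 0.090000
  k2 = f(0.120000, -1.389200) = 0.246300
  y ← -1.400000 + (0.12/2)·(0.090000 + 0.246300) = -1.379822
x=0.120000, y=-1.379822:
  k1 = f(0.120000, -1.379822) = 0.248645
  k2 = f(0.240000, -1.349985) = 0.409704
  y ← -1.379822 + (0.12/2)·(0.248645 + 0.409704) = -1.340321
y(0.24) ≈ -1.3403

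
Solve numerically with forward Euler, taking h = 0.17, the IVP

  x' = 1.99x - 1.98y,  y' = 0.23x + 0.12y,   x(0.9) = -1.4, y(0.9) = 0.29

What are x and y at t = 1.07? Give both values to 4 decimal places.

-1.9712, 0.2412

Euler on (x,y): x_{n+1} = x_n + h·x', y_{n+1} = y_n + h·y'.
0.900000: (-1.400000, 0.290000); f=(-3.360200, -0.287200) → (-1.971234, 0.241176)
(x(1.07), y(1.07)) ≈ (-1.9712, 0.2412)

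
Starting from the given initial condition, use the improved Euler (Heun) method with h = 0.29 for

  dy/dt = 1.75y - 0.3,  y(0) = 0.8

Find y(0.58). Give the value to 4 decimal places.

1.8544

Heun: k1 = f(t_n, y_n); k2 = f(t_n + h, y_n + h·k1); y_{n+1} = y_n + (h/2)·(k1 + k2).
t=0.000000, y=0.800000:
  k1 = f(0.000000, 0.800000) = 1.100000
  k2 = f(0.290000, 1.119000) = 1.658250
  y ← 0.800000 + (0.29/2)·(1.100000 + 1.658250) = 1.199946
t=0.290000, y=1.199946:
  k1 = f(0.290000, 1.199946) = 1.799906
  k2 = f(0.580000, 1.721919) = 2.713358
  y ← 1.199946 + (0.29/2)·(1.799906 + 2.713358) = 1.854370
y(0.58) ≈ 1.8544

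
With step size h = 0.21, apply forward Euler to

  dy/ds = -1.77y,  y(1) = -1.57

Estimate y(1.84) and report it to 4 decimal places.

Euler: y_{n+1} = y_n + h·f(s_n, y_n).
s=1.000000, y=-1.570000: f=2.778900 → y ← -1.570000 + 0.21·2.778900 = -0.986431
s=1.210000, y=-0.986431: f=1.745983 → y ← -0.986431 + 0.21·1.745983 = -0.619775
s=1.420000, y=-0.619775: f=1.097001 → y ← -0.619775 + 0.21·1.097001 = -0.389404
s=1.630000, y=-0.389404: f=0.689246 → y ← -0.389404 + 0.21·0.689246 = -0.244663
y(1.84) ≈ -0.2447

-0.2447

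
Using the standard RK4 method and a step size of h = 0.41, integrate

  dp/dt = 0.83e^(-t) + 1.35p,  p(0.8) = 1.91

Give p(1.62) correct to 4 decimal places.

6.1852

RK4: k1 = f(t_n, p_n); k2 = f(t_n + h/2, p_n + (h/2)·k1); k3 = f(t_n + h/2, p_n + (h/2)·k2); k4 = f(t_n + h, p_n + h·k3); p_{n+1} = p_n + (h/6)·(k1 + 2k2 + 2k3 + k4).
t=0.800000, p=1.910000:
  k1 = f(0.800000, 1.910000) = 2.951443
  k2 = f(1.005000, 2.515046) = 3.699129
  k3 = f(1.005000, 2.668321) = 3.906051
  k4 = f(1.210000, 3.511481) = 4.988003
  p ← 1.910000 + (0.41/6)·(k1 + 2k2 + 2k3 + k4) = 3.491903
t=1.210000, p=3.491903:
  k1 = f(1.210000, 3.491903) = 4.961573
  k2 = f(1.415000, 4.509026) = 6.288813
  k3 = f(1.415000, 4.781110) = 6.656127
  k4 = f(1.620000, 6.220915) = 8.562492
  p ← 3.491903 + (0.41/6)·(k1 + 2k2 + 2k3 + k4) = 6.185190
p(1.62) ≈ 6.1852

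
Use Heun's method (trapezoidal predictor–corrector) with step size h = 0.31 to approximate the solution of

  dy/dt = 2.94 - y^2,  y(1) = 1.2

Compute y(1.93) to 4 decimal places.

Heun: k1 = f(t_n, y_n); k2 = f(t_n + h, y_n + h·k1); y_{n+1} = y_n + (h/2)·(k1 + k2).
t=1.000000, y=1.200000:
  k1 = f(1.000000, 1.200000) = 1.500000
  k2 = f(1.310000, 1.665000) = 0.167775
  y ← 1.200000 + (0.31/2)·(1.500000 + 0.167775) = 1.458505
t=1.310000, y=1.458505:
  k1 = f(1.310000, 1.458505) = 0.812763
  k2 = f(1.620000, 1.710462) = 0.014321
  y ← 1.458505 + (0.31/2)·(0.812763 + 0.014321) = 1.586703
t=1.620000, y=1.586703:
  k1 = f(1.620000, 1.586703) = 0.422373
  k2 = f(1.930000, 1.717639) = -0.010283
  y ← 1.586703 + (0.31/2)·(0.422373 + (-0.010283)) = 1.650577
y(1.93) ≈ 1.6506

1.6506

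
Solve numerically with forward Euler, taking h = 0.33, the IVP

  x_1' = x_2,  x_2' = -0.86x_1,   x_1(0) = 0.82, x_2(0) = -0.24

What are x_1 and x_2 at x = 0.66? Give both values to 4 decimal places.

0.5848, -0.6830

Euler on (x_1,x_2): x_1_{n+1} = x_1_n + h·x_1', x_2_{n+1} = x_2_n + h·x_2'.
0.000000: (0.820000, -0.240000); f=(-0.240000, -0.705200) → (0.740800, -0.472716)
0.330000: (0.740800, -0.472716); f=(-0.472716, -0.637088) → (0.584804, -0.682955)
(x_1(0.66), x_2(0.66)) ≈ (0.5848, -0.6830)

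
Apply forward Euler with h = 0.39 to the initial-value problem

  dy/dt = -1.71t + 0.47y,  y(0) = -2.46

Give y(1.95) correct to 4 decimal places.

Euler: y_{n+1} = y_n + h·f(t_n, y_n).
t=0.000000, y=-2.460000: f=-1.156200 → y ← -2.460000 + 0.39·(-1.156200) = -2.910918
t=0.390000, y=-2.910918: f=-2.035031 → y ← -2.910918 + 0.39·(-2.035031) = -3.704580
t=0.780000, y=-3.704580: f=-3.074953 → y ← -3.704580 + 0.39·(-3.074953) = -4.903812
t=1.170000, y=-4.903812: f=-4.305492 → y ← -4.903812 + 0.39·(-4.305492) = -6.582954
t=1.560000, y=-6.582954: f=-5.761588 → y ← -6.582954 + 0.39·(-5.761588) = -8.829973
y(1.95) ≈ -8.8300

-8.8300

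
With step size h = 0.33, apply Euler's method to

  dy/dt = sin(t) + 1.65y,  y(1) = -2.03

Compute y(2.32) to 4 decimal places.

-8.9551

Euler: y_{n+1} = y_n + h·f(t_n, y_n).
t=1.000000, y=-2.030000: f=-2.508029 → y ← -2.030000 + 0.33·(-2.508029) = -2.857650
t=1.330000, y=-2.857650: f=-3.743973 → y ← -2.857650 + 0.33·(-3.743973) = -4.093161
t=1.660000, y=-4.093161: f=-5.757691 → y ← -4.093161 + 0.33·(-5.757691) = -5.993199
t=1.990000, y=-5.993199: f=-8.975365 → y ← -5.993199 + 0.33·(-8.975365) = -8.955069
y(2.32) ≈ -8.9551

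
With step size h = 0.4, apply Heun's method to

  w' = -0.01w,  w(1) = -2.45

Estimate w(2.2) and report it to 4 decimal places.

-2.4208

Heun: k1 = f(t_n, w_n); k2 = f(t_n + h, w_n + h·k1); w_{n+1} = w_n + (h/2)·(k1 + k2).
t=1.000000, w=-2.450000:
  k1 = f(1.000000, -2.450000) = 0.024500
  k2 = f(1.400000, -2.440200) = 0.024402
  w ← -2.450000 + (0.4/2)·(0.024500 + 0.024402) = -2.440220
t=1.400000, w=-2.440220:
  k1 = f(1.400000, -2.440220) = 0.024402
  k2 = f(1.800000, -2.430459) = 0.024305
  w ← -2.440220 + (0.4/2)·(0.024402 + 0.024305) = -2.430478
t=1.800000, w=-2.430478:
  k1 = f(1.800000, -2.430478) = 0.024305
  k2 = f(2.200000, -2.420756) = 0.024208
  w ← -2.430478 + (0.4/2)·(0.024305 + 0.024208) = -2.420776
w(2.2) ≈ -2.4208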